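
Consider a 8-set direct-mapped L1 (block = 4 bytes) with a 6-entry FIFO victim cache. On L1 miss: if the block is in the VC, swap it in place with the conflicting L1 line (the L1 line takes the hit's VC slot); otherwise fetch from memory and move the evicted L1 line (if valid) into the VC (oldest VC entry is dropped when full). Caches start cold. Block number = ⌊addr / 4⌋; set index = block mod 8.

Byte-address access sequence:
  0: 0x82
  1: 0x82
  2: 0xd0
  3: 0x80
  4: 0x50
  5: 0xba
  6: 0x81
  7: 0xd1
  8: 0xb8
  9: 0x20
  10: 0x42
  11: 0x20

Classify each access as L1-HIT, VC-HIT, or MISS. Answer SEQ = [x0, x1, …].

#0 0x82→b32/s0 MISS; vc=[]
#1 0x82→b32/s0 L1-HIT; vc=[]
#2 0xd0→b52/s4 MISS; vc=[]
#3 0x80→b32/s0 L1-HIT; vc=[]
#4 0x50→b20/s4 MISS; vc=[52]
#5 0xba→b46/s6 MISS; vc=[52]
#6 0x81→b32/s0 L1-HIT; vc=[52]
#7 0xd1→b52/s4 VC-HIT; vc=[20]
#8 0xb8→b46/s6 L1-HIT; vc=[20]
#9 0x20→b8/s0 MISS; vc=[20,32]
#10 0x42→b16/s0 MISS; vc=[20,32,8]
#11 0x20→b8/s0 VC-HIT; vc=[20,32,16]

SEQ = [MISS, L1-HIT, MISS, L1-HIT, MISS, MISS, L1-HIT, VC-HIT, L1-HIT, MISS, MISS, VC-HIT]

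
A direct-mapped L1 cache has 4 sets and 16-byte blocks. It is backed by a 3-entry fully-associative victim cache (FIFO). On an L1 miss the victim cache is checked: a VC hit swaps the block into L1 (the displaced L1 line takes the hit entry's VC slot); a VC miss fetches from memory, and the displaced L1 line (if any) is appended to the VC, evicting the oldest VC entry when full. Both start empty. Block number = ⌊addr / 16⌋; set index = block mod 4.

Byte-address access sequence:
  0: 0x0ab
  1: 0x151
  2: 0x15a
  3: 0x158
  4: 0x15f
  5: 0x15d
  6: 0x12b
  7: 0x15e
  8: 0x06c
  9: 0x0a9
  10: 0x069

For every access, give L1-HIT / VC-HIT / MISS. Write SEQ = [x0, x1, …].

SEQ = [MISS, MISS, L1-HIT, L1-HIT, L1-HIT, L1-HIT, MISS, L1-HIT, MISS, VC-HIT, VC-HIT]

0: 0xab (blk 10, set 2) → MISS  vc=[]
1: 0x151 (blk 21, set 1) → MISS  vc=[]
2: 0x15a (blk 21, set 1) → L1-HIT  vc=[]
3: 0x158 (blk 21, set 1) → L1-HIT  vc=[]
4: 0x15f (blk 21, set 1) → L1-HIT  vc=[]
5: 0x15d (blk 21, set 1) → L1-HIT  vc=[]
6: 0x12b (blk 18, set 2) → MISS  vc=[10]
7: 0x15e (blk 21, set 1) → L1-HIT  vc=[10]
8: 0x6c (blk 6, set 2) → MISS  vc=[10, 18]
9: 0xa9 (blk 10, set 2) → VC-HIT  vc=[6, 18]
10: 0x69 (blk 6, set 2) → VC-HIT  vc=[10, 18]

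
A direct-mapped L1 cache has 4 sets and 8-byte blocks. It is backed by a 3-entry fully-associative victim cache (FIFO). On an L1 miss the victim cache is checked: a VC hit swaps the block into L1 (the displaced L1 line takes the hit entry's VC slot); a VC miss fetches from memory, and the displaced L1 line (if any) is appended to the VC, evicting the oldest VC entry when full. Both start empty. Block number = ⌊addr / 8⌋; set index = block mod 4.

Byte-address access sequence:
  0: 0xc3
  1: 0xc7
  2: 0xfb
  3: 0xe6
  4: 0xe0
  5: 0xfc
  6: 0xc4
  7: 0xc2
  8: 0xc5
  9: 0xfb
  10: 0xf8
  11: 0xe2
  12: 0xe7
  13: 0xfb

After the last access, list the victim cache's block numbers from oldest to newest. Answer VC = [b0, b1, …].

#0 0xc3→b24/s0 MISS; vc=[]
#1 0xc7→b24/s0 L1-HIT; vc=[]
#2 0xfb→b31/s3 MISS; vc=[]
#3 0xe6→b28/s0 MISS; vc=[24]
#4 0xe0→b28/s0 L1-HIT; vc=[24]
#5 0xfc→b31/s3 L1-HIT; vc=[24]
#6 0xc4→b24/s0 VC-HIT; vc=[28]
#7 0xc2→b24/s0 L1-HIT; vc=[28]
#8 0xc5→b24/s0 L1-HIT; vc=[28]
#9 0xfb→b31/s3 L1-HIT; vc=[28]
#10 0xf8→b31/s3 L1-HIT; vc=[28]
#11 0xe2→b28/s0 VC-HIT; vc=[24]
#12 0xe7→b28/s0 L1-HIT; vc=[24]
#13 0xfb→b31/s3 L1-HIT; vc=[24]

VC = [24]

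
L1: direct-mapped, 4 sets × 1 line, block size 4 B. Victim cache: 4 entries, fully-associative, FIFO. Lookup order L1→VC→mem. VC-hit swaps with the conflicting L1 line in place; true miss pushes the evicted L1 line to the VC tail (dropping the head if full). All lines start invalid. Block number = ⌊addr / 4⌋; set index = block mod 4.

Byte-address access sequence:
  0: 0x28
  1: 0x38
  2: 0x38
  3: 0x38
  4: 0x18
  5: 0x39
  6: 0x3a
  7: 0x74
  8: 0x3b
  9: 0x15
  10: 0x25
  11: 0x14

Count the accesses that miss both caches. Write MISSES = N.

MISSES = 6

0: 0x28 (blk 10, set 2) → MISS  vc=[]
1: 0x38 (blk 14, set 2) → MISS  vc=[10]
2: 0x38 (blk 14, set 2) → L1-HIT  vc=[10]
3: 0x38 (blk 14, set 2) → L1-HIT  vc=[10]
4: 0x18 (blk 6, set 2) → MISS  vc=[10, 14]
5: 0x39 (blk 14, set 2) → VC-HIT  vc=[10, 6]
6: 0x3a (blk 14, set 2) → L1-HIT  vc=[10, 6]
7: 0x74 (blk 29, set 1) → MISS  vc=[10, 6]
8: 0x3b (blk 14, set 2) → L1-HIT  vc=[10, 6]
9: 0x15 (blk 5, set 1) → MISS  vc=[10, 6, 29]
10: 0x25 (blk 9, set 1) → MISS  vc=[10, 6, 29, 5]
11: 0x14 (blk 5, set 1) → VC-HIT  vc=[10, 6, 29, 9]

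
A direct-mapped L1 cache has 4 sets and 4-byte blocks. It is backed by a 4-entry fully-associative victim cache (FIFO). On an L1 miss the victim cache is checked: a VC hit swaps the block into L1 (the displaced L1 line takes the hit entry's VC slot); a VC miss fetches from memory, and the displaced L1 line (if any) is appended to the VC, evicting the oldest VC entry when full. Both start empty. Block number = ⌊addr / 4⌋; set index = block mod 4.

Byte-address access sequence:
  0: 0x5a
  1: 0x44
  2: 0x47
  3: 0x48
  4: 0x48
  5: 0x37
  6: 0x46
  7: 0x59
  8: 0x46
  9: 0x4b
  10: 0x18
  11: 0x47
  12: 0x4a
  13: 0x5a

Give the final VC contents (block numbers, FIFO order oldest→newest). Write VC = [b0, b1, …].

0: 0x5a (blk 22, set 2) → MISS  vc=[]
1: 0x44 (blk 17, set 1) → MISS  vc=[]
2: 0x47 (blk 17, set 1) → L1-HIT  vc=[]
3: 0x48 (blk 18, set 2) → MISS  vc=[22]
4: 0x48 (blk 18, set 2) → L1-HIT  vc=[22]
5: 0x37 (blk 13, set 1) → MISS  vc=[22, 17]
6: 0x46 (blk 17, set 1) → VC-HIT  vc=[22, 13]
7: 0x59 (blk 22, set 2) → VC-HIT  vc=[18, 13]
8: 0x46 (blk 17, set 1) → L1-HIT  vc=[18, 13]
9: 0x4b (blk 18, set 2) → VC-HIT  vc=[22, 13]
10: 0x18 (blk 6, set 2) → MISS  vc=[22, 13, 18]
11: 0x47 (blk 17, set 1) → L1-HIT  vc=[22, 13, 18]
12: 0x4a (blk 18, set 2) → VC-HIT  vc=[22, 13, 6]
13: 0x5a (blk 22, set 2) → VC-HIT  vc=[18, 13, 6]

VC = [18, 13, 6]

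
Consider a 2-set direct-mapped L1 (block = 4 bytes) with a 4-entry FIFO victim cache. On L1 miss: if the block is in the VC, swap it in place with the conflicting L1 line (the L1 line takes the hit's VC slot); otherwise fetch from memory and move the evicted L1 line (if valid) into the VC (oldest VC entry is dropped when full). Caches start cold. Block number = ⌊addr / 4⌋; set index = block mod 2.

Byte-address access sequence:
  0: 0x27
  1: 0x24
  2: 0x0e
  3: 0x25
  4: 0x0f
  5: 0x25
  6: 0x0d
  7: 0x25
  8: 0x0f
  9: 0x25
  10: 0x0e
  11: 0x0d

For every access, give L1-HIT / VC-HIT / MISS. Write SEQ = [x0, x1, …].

SEQ = [MISS, L1-HIT, MISS, VC-HIT, VC-HIT, VC-HIT, VC-HIT, VC-HIT, VC-HIT, VC-HIT, VC-HIT, L1-HIT]

#0 0x27→b9/s1 MISS; vc=[]
#1 0x24→b9/s1 L1-HIT; vc=[]
#2 0xe→b3/s1 MISS; vc=[9]
#3 0x25→b9/s1 VC-HIT; vc=[3]
#4 0xf→b3/s1 VC-HIT; vc=[9]
#5 0x25→b9/s1 VC-HIT; vc=[3]
#6 0xd→b3/s1 VC-HIT; vc=[9]
#7 0x25→b9/s1 VC-HIT; vc=[3]
#8 0xf→b3/s1 VC-HIT; vc=[9]
#9 0x25→b9/s1 VC-HIT; vc=[3]
#10 0xe→b3/s1 VC-HIT; vc=[9]
#11 0xd→b3/s1 L1-HIT; vc=[9]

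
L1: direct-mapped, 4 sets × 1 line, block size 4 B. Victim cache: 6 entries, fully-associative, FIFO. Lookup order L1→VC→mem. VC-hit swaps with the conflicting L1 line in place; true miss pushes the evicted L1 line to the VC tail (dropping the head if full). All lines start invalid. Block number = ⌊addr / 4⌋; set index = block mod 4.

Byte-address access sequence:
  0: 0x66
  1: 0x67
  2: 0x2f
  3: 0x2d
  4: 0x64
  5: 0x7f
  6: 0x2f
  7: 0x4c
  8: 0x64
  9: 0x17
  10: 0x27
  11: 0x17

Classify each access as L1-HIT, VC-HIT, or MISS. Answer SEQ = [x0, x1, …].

SEQ = [MISS, L1-HIT, MISS, L1-HIT, L1-HIT, MISS, VC-HIT, MISS, L1-HIT, MISS, MISS, VC-HIT]

  [0] addr=0x66 blk=25 s=1: MISS | VC []
  [1] addr=0x67 blk=25 s=1: L1-HIT | VC []
  [2] addr=0x2f blk=11 s=3: MISS | VC []
  [3] addr=0x2d blk=11 s=3: L1-HIT | VC []
  [4] addr=0x64 blk=25 s=1: L1-HIT | VC []
  [5] addr=0x7f blk=31 s=3: MISS | VC [11]
  [6] addr=0x2f blk=11 s=3: VC-HIT | VC [31]
  [7] addr=0x4c blk=19 s=3: MISS | VC [31, 11]
  [8] addr=0x64 blk=25 s=1: L1-HIT | VC [31, 11]
  [9] addr=0x17 blk=5 s=1: MISS | VC [31, 11, 25]
  [10] addr=0x27 blk=9 s=1: MISS | VC [31, 11, 25, 5]
  [11] addr=0x17 blk=5 s=1: VC-HIT | VC [31, 11, 25, 9]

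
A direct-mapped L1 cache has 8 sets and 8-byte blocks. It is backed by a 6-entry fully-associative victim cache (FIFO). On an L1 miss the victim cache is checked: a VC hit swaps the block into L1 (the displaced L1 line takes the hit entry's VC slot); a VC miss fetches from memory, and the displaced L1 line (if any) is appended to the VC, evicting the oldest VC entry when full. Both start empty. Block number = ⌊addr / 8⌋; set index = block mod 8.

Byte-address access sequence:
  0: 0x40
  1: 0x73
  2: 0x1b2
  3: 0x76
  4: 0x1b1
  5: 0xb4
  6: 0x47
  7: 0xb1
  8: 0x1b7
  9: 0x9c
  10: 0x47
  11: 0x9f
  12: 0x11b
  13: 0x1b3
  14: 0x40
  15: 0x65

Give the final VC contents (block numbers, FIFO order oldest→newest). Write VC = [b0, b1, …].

  [0] addr=0x40 blk=8 s=0: MISS | VC []
  [1] addr=0x73 blk=14 s=6: MISS | VC []
  [2] addr=0x1b2 blk=54 s=6: MISS | VC [14]
  [3] addr=0x76 blk=14 s=6: VC-HIT | VC [54]
  [4] addr=0x1b1 blk=54 s=6: VC-HIT | VC [14]
  [5] addr=0xb4 blk=22 s=6: MISS | VC [14, 54]
  [6] addr=0x47 blk=8 s=0: L1-HIT | VC [14, 54]
  [7] addr=0xb1 blk=22 s=6: L1-HIT | VC [14, 54]
  [8] addr=0x1b7 blk=54 s=6: VC-HIT | VC [14, 22]
  [9] addr=0x9c blk=19 s=3: MISS | VC [14, 22]
  [10] addr=0x47 blk=8 s=0: L1-HIT | VC [14, 22]
  [11] addr=0x9f blk=19 s=3: L1-HIT | VC [14, 22]
  [12] addr=0x11b blk=35 s=3: MISS | VC [14, 22, 19]
  [13] addr=0x1b3 blk=54 s=6: L1-HIT | VC [14, 22, 19]
  [14] addr=0x40 blk=8 s=0: L1-HIT | VC [14, 22, 19]
  [15] addr=0x65 blk=12 s=4: MISS | VC [14, 22, 19]

VC = [14, 22, 19]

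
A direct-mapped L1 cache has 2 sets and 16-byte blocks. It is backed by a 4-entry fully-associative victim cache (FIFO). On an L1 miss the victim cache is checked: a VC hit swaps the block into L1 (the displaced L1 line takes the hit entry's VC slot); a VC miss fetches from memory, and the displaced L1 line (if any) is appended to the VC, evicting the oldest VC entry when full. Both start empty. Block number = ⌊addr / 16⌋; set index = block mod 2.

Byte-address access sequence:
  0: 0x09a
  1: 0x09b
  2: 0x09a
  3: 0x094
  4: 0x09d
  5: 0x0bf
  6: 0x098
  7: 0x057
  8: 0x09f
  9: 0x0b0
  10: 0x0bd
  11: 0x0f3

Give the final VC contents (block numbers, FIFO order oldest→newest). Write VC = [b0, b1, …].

VC = [9, 5, 11]

  [0] addr=0x9a blk=9 s=1: MISS | VC []
  [1] addr=0x9b blk=9 s=1: L1-HIT | VC []
  [2] addr=0x9a blk=9 s=1: L1-HIT | VC []
  [3] addr=0x94 blk=9 s=1: L1-HIT | VC []
  [4] addr=0x9d blk=9 s=1: L1-HIT | VC []
  [5] addr=0xbf blk=11 s=1: MISS | VC [9]
  [6] addr=0x98 blk=9 s=1: VC-HIT | VC [11]
  [7] addr=0x57 blk=5 s=1: MISS | VC [11, 9]
  [8] addr=0x9f blk=9 s=1: VC-HIT | VC [11, 5]
  [9] addr=0xb0 blk=11 s=1: VC-HIT | VC [9, 5]
  [10] addr=0xbd blk=11 s=1: L1-HIT | VC [9, 5]
  [11] addr=0xf3 blk=15 s=1: MISS | VC [9, 5, 11]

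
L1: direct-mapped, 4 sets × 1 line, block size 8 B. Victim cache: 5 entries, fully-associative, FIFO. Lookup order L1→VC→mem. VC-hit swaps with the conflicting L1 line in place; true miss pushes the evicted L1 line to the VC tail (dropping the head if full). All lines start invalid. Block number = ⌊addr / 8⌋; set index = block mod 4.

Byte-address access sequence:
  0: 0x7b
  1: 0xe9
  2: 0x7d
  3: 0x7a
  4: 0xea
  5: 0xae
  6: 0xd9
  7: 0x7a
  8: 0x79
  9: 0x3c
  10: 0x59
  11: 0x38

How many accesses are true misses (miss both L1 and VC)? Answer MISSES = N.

  [0] addr=0x7b blk=15 s=3: MISS | VC []
  [1] addr=0xe9 blk=29 s=1: MISS | VC []
  [2] addr=0x7d blk=15 s=3: L1-HIT | VC []
  [3] addr=0x7a blk=15 s=3: L1-HIT | VC []
  [4] addr=0xea blk=29 s=1: L1-HIT | VC []
  [5] addr=0xae blk=21 s=1: MISS | VC [29]
  [6] addr=0xd9 blk=27 s=3: MISS | VC [29, 15]
  [7] addr=0x7a blk=15 s=3: VC-HIT | VC [29, 27]
  [8] addr=0x79 blk=15 s=3: L1-HIT | VC [29, 27]
  [9] addr=0x3c blk=7 s=3: MISS | VC [29, 27, 15]
  [10] addr=0x59 blk=11 s=3: MISS | VC [29, 27, 15, 7]
  [11] addr=0x38 blk=7 s=3: VC-HIT | VC [29, 27, 15, 11]

MISSES = 6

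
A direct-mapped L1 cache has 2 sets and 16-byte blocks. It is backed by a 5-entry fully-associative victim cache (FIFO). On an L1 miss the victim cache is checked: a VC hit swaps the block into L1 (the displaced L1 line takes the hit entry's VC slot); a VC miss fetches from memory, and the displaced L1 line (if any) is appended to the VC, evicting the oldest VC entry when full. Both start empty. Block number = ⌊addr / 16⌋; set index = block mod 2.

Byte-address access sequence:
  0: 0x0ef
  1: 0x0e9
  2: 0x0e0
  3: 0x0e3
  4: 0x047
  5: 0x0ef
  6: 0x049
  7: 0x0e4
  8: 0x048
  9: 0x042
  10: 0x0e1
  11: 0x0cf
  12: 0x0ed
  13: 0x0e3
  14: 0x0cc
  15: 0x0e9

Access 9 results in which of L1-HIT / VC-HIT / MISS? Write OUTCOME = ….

#0 0xef→b14/s0 MISS; vc=[]
#1 0xe9→b14/s0 L1-HIT; vc=[]
#2 0xe0→b14/s0 L1-HIT; vc=[]
#3 0xe3→b14/s0 L1-HIT; vc=[]
#4 0x47→b4/s0 MISS; vc=[14]
#5 0xef→b14/s0 VC-HIT; vc=[4]
#6 0x49→b4/s0 VC-HIT; vc=[14]
#7 0xe4→b14/s0 VC-HIT; vc=[4]
#8 0x48→b4/s0 VC-HIT; vc=[14]
#9 0x42→b4/s0 L1-HIT; vc=[14]
#10 0xe1→b14/s0 VC-HIT; vc=[4]
#11 0xcf→b12/s0 MISS; vc=[4,14]
#12 0xed→b14/s0 VC-HIT; vc=[4,12]
#13 0xe3→b14/s0 L1-HIT; vc=[4,12]
#14 0xcc→b12/s0 VC-HIT; vc=[4,14]
#15 0xe9→b14/s0 VC-HIT; vc=[4,12]

OUTCOME = L1-HIT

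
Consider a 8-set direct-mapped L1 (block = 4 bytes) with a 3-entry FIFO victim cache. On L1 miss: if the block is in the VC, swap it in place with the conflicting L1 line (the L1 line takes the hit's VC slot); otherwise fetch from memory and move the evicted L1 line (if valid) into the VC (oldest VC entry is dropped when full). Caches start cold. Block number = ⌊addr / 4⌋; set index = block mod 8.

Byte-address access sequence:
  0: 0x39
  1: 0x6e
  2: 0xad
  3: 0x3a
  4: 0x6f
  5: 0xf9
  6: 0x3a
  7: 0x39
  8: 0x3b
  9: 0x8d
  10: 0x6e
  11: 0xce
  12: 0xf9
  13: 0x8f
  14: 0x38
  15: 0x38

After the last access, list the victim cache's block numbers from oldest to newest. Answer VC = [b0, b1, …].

VC = [62, 51, 27]

0: 0x39 (blk 14, set 6) → MISS  vc=[]
1: 0x6e (blk 27, set 3) → MISS  vc=[]
2: 0xad (blk 43, set 3) → MISS  vc=[27]
3: 0x3a (blk 14, set 6) → L1-HIT  vc=[27]
4: 0x6f (blk 27, set 3) → VC-HIT  vc=[43]
5: 0xf9 (blk 62, set 6) → MISS  vc=[43, 14]
6: 0x3a (blk 14, set 6) → VC-HIT  vc=[43, 62]
7: 0x39 (blk 14, set 6) → L1-HIT  vc=[43, 62]
8: 0x3b (blk 14, set 6) → L1-HIT  vc=[43, 62]
9: 0x8d (blk 35, set 3) → MISS  vc=[43, 62, 27]
10: 0x6e (blk 27, set 3) → VC-HIT  vc=[43, 62, 35]
11: 0xce (blk 51, set 3) → MISS  vc=[62, 35, 27]
12: 0xf9 (blk 62, set 6) → VC-HIT  vc=[14, 35, 27]
13: 0x8f (blk 35, set 3) → VC-HIT  vc=[14, 51, 27]
14: 0x38 (blk 14, set 6) → VC-HIT  vc=[62, 51, 27]
15: 0x38 (blk 14, set 6) → L1-HIT  vc=[62, 51, 27]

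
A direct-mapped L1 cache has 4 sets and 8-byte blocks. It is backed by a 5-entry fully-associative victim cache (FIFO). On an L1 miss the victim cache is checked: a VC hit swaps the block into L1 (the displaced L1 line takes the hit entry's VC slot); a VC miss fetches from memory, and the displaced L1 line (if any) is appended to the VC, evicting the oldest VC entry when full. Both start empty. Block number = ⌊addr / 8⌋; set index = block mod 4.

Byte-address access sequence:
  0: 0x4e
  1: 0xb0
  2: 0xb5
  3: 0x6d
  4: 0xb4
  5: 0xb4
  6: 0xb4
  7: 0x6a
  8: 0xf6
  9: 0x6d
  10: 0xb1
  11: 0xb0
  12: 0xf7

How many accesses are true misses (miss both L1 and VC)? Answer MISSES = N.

MISSES = 4

#0 0x4e→b9/s1 MISS; vc=[]
#1 0xb0→b22/s2 MISS; vc=[]
#2 0xb5→b22/s2 L1-HIT; vc=[]
#3 0x6d→b13/s1 MISS; vc=[9]
#4 0xb4→b22/s2 L1-HIT; vc=[9]
#5 0xb4→b22/s2 L1-HIT; vc=[9]
#6 0xb4→b22/s2 L1-HIT; vc=[9]
#7 0x6a→b13/s1 L1-HIT; vc=[9]
#8 0xf6→b30/s2 MISS; vc=[9,22]
#9 0x6d→b13/s1 L1-HIT; vc=[9,22]
#10 0xb1→b22/s2 VC-HIT; vc=[9,30]
#11 0xb0→b22/s2 L1-HIT; vc=[9,30]
#12 0xf7→b30/s2 VC-HIT; vc=[9,22]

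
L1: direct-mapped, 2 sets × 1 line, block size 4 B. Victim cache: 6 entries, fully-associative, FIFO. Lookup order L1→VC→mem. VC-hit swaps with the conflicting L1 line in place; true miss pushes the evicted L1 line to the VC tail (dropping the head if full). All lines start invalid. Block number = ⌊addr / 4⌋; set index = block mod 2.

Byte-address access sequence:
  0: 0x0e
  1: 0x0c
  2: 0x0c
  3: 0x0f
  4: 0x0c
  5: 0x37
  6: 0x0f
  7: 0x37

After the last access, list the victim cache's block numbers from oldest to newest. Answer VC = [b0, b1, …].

VC = [3]

0: 0xe (blk 3, set 1) → MISS  vc=[]
1: 0xc (blk 3, set 1) → L1-HIT  vc=[]
2: 0xc (blk 3, set 1) → L1-HIT  vc=[]
3: 0xf (blk 3, set 1) → L1-HIT  vc=[]
4: 0xc (blk 3, set 1) → L1-HIT  vc=[]
5: 0x37 (blk 13, set 1) → MISS  vc=[3]
6: 0xf (blk 3, set 1) → VC-HIT  vc=[13]
7: 0x37 (blk 13, set 1) → VC-HIT  vc=[3]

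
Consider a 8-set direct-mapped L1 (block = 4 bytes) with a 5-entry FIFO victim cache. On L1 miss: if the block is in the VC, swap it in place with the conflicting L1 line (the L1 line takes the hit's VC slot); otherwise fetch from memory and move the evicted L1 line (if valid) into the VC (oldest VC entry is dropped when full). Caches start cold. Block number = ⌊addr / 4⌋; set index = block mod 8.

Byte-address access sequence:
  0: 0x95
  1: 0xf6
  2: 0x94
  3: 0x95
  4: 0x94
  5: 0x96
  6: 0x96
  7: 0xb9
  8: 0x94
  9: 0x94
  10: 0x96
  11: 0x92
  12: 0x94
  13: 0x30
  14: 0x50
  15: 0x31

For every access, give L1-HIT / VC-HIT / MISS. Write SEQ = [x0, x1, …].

#0 0x95→b37/s5 MISS; vc=[]
#1 0xf6→b61/s5 MISS; vc=[37]
#2 0x94→b37/s5 VC-HIT; vc=[61]
#3 0x95→b37/s5 L1-HIT; vc=[61]
#4 0x94→b37/s5 L1-HIT; vc=[61]
#5 0x96→b37/s5 L1-HIT; vc=[61]
#6 0x96→b37/s5 L1-HIT; vc=[61]
#7 0xb9→b46/s6 MISS; vc=[61]
#8 0x94→b37/s5 L1-HIT; vc=[61]
#9 0x94→b37/s5 L1-HIT; vc=[61]
#10 0x96→b37/s5 L1-HIT; vc=[61]
#11 0x92→b36/s4 MISS; vc=[61]
#12 0x94→b37/s5 L1-HIT; vc=[61]
#13 0x30→b12/s4 MISS; vc=[61,36]
#14 0x50→b20/s4 MISS; vc=[61,36,12]
#15 0x31→b12/s4 VC-HIT; vc=[61,36,20]

SEQ = [MISS, MISS, VC-HIT, L1-HIT, L1-HIT, L1-HIT, L1-HIT, MISS, L1-HIT, L1-HIT, L1-HIT, MISS, L1-HIT, MISS, MISS, VC-HIT]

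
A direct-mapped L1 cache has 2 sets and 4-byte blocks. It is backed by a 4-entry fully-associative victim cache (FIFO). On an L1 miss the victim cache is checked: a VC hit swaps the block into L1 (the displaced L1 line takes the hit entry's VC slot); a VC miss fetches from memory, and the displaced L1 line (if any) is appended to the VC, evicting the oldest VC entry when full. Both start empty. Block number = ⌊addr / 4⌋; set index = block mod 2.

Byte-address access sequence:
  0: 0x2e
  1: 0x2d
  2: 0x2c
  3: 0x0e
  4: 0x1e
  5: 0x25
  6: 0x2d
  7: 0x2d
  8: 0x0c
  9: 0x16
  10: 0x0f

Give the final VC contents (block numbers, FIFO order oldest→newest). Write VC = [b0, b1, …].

#0 0x2e→b11/s1 MISS; vc=[]
#1 0x2d→b11/s1 L1-HIT; vc=[]
#2 0x2c→b11/s1 L1-HIT; vc=[]
#3 0xe→b3/s1 MISS; vc=[11]
#4 0x1e→b7/s1 MISS; vc=[11,3]
#5 0x25→b9/s1 MISS; vc=[11,3,7]
#6 0x2d→b11/s1 VC-HIT; vc=[9,3,7]
#7 0x2d→b11/s1 L1-HIT; vc=[9,3,7]
#8 0xc→b3/s1 VC-HIT; vc=[9,11,7]
#9 0x16→b5/s1 MISS; vc=[9,11,7,3]
#10 0xf→b3/s1 VC-HIT; vc=[9,11,7,5]

VC = [9, 11, 7, 5]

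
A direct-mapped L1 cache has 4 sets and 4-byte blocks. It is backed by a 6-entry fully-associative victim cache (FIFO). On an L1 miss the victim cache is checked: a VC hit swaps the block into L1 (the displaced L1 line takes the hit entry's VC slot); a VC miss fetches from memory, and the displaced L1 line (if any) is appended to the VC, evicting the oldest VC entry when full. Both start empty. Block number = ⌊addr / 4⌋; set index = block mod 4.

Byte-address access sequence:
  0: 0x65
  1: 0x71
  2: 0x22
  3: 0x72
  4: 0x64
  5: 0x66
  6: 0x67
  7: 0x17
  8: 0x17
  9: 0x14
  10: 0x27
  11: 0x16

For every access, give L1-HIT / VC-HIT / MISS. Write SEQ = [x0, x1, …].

SEQ = [MISS, MISS, MISS, VC-HIT, L1-HIT, L1-HIT, L1-HIT, MISS, L1-HIT, L1-HIT, MISS, VC-HIT]

#0 0x65→b25/s1 MISS; vc=[]
#1 0x71→b28/s0 MISS; vc=[]
#2 0x22→b8/s0 MISS; vc=[28]
#3 0x72→b28/s0 VC-HIT; vc=[8]
#4 0x64→b25/s1 L1-HIT; vc=[8]
#5 0x66→b25/s1 L1-HIT; vc=[8]
#6 0x67→b25/s1 L1-HIT; vc=[8]
#7 0x17→b5/s1 MISS; vc=[8,25]
#8 0x17→b5/s1 L1-HIT; vc=[8,25]
#9 0x14→b5/s1 L1-HIT; vc=[8,25]
#10 0x27→b9/s1 MISS; vc=[8,25,5]
#11 0x16→b5/s1 VC-HIT; vc=[8,25,9]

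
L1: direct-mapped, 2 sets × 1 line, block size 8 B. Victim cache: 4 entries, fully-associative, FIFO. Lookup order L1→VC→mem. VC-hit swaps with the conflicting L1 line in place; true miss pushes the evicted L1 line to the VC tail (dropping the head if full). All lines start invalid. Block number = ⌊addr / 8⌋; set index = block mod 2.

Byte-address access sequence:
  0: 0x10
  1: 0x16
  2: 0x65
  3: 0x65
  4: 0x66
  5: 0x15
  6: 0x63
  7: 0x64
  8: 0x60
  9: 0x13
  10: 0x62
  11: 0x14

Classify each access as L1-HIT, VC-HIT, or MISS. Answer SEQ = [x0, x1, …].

SEQ = [MISS, L1-HIT, MISS, L1-HIT, L1-HIT, VC-HIT, VC-HIT, L1-HIT, L1-HIT, VC-HIT, VC-HIT, VC-HIT]

  [0] addr=0x10 blk=2 s=0: MISS | VC []
  [1] addr=0x16 blk=2 s=0: L1-HIT | VC []
  [2] addr=0x65 blk=12 s=0: MISS | VC [2]
  [3] addr=0x65 blk=12 s=0: L1-HIT | VC [2]
  [4] addr=0x66 blk=12 s=0: L1-HIT | VC [2]
  [5] addr=0x15 blk=2 s=0: VC-HIT | VC [12]
  [6] addr=0x63 blk=12 s=0: VC-HIT | VC [2]
  [7] addr=0x64 blk=12 s=0: L1-HIT | VC [2]
  [8] addr=0x60 blk=12 s=0: L1-HIT | VC [2]
  [9] addr=0x13 blk=2 s=0: VC-HIT | VC [12]
  [10] addr=0x62 blk=12 s=0: VC-HIT | VC [2]
  [11] addr=0x14 blk=2 s=0: VC-HIT | VC [12]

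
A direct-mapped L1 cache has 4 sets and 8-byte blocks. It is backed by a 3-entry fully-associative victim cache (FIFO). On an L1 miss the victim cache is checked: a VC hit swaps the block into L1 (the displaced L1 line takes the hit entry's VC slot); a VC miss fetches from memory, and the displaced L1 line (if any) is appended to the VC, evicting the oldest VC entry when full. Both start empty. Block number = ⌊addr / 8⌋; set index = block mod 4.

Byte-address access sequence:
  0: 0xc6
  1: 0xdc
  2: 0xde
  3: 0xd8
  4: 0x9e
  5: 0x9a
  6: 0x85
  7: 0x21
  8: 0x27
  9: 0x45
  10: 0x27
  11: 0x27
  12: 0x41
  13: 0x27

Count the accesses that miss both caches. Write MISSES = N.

MISSES = 6

#0 0xc6→b24/s0 MISS; vc=[]
#1 0xdc→b27/s3 MISS; vc=[]
#2 0xde→b27/s3 L1-HIT; vc=[]
#3 0xd8→b27/s3 L1-HIT; vc=[]
#4 0x9e→b19/s3 MISS; vc=[27]
#5 0x9a→b19/s3 L1-HIT; vc=[27]
#6 0x85→b16/s0 MISS; vc=[27,24]
#7 0x21→b4/s0 MISS; vc=[27,24,16]
#8 0x27→b4/s0 L1-HIT; vc=[27,24,16]
#9 0x45→b8/s0 MISS; vc=[24,16,4]
#10 0x27→b4/s0 VC-HIT; vc=[24,16,8]
#11 0x27→b4/s0 L1-HIT; vc=[24,16,8]
#12 0x41→b8/s0 VC-HIT; vc=[24,16,4]
#13 0x27→b4/s0 VC-HIT; vc=[24,16,8]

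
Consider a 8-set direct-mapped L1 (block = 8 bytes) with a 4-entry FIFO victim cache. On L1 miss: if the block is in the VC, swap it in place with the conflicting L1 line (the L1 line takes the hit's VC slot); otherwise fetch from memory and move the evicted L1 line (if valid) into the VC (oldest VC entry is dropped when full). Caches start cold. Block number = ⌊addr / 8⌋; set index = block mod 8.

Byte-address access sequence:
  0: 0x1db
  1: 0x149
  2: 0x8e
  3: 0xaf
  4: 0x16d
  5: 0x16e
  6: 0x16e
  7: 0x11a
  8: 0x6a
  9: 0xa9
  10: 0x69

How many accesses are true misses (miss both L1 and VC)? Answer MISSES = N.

  [0] addr=0x1db blk=59 s=3: MISS | VC []
  [1] addr=0x149 blk=41 s=1: MISS | VC []
  [2] addr=0x8e blk=17 s=1: MISS | VC [41]
  [3] addr=0xaf blk=21 s=5: MISS | VC [41]
  [4] addr=0x16d blk=45 s=5: MISS | VC [41, 21]
  [5] addr=0x16e blk=45 s=5: L1-HIT | VC [41, 21]
  [6] addr=0x16e blk=45 s=5: L1-HIT | VC [41, 21]
  [7] addr=0x11a blk=35 s=3: MISS | VC [41, 21, 59]
  [8] addr=0x6a blk=13 s=5: MISS | VC [41, 21, 59, 45]
  [9] addr=0xa9 blk=21 s=5: VC-HIT | VC [41, 13, 59, 45]
  [10] addr=0x69 blk=13 s=5: VC-HIT | VC [41, 21, 59, 45]

MISSES = 7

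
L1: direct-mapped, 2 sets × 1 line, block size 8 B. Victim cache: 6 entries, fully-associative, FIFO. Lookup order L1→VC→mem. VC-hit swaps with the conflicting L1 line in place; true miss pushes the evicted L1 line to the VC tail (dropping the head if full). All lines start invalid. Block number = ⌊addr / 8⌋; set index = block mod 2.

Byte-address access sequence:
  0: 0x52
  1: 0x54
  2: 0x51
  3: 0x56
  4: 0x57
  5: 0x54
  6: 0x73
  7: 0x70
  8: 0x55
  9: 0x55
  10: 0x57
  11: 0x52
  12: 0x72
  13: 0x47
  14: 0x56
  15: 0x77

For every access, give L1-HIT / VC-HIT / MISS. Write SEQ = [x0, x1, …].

0: 0x52 (blk 10, set 0) → MISS  vc=[]
1: 0x54 (blk 10, set 0) → L1-HIT  vc=[]
2: 0x51 (blk 10, set 0) → L1-HIT  vc=[]
3: 0x56 (blk 10, set 0) → L1-HIT  vc=[]
4: 0x57 (blk 10, set 0) → L1-HIT  vc=[]
5: 0x54 (blk 10, set 0) → L1-HIT  vc=[]
6: 0x73 (blk 14, set 0) → MISS  vc=[10]
7: 0x70 (blk 14, set 0) → L1-HIT  vc=[10]
8: 0x55 (blk 10, set 0) → VC-HIT  vc=[14]
9: 0x55 (blk 10, set 0) → L1-HIT  vc=[14]
10: 0x57 (blk 10, set 0) → L1-HIT  vc=[14]
11: 0x52 (blk 10, set 0) → L1-HIT  vc=[14]
12: 0x72 (blk 14, set 0) → VC-HIT  vc=[10]
13: 0x47 (blk 8, set 0) → MISS  vc=[10, 14]
14: 0x56 (blk 10, set 0) → VC-HIT  vc=[8, 14]
15: 0x77 (blk 14, set 0) → VC-HIT  vc=[8, 10]

SEQ = [MISS, L1-HIT, L1-HIT, L1-HIT, L1-HIT, L1-HIT, MISS, L1-HIT, VC-HIT, L1-HIT, L1-HIT, L1-HIT, VC-HIT, MISS, VC-HIT, VC-HIT]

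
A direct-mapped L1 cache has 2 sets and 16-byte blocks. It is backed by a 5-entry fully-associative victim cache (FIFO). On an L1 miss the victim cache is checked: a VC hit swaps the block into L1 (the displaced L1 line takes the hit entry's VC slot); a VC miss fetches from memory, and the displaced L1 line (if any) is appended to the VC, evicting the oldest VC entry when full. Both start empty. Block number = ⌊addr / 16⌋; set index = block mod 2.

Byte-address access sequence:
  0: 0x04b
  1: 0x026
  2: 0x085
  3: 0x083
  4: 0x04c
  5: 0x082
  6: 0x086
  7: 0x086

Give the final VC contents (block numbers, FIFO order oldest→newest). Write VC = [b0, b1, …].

VC = [4, 2]

  [0] addr=0x4b blk=4 s=0: MISS | VC []
  [1] addr=0x26 blk=2 s=0: MISS | VC [4]
  [2] addr=0x85 blk=8 s=0: MISS | VC [4, 2]
  [3] addr=0x83 blk=8 s=0: L1-HIT | VC [4, 2]
  [4] addr=0x4c blk=4 s=0: VC-HIT | VC [8, 2]
  [5] addr=0x82 blk=8 s=0: VC-HIT | VC [4, 2]
  [6] addr=0x86 blk=8 s=0: L1-HIT | VC [4, 2]
  [7] addr=0x86 blk=8 s=0: L1-HIT | VC [4, 2]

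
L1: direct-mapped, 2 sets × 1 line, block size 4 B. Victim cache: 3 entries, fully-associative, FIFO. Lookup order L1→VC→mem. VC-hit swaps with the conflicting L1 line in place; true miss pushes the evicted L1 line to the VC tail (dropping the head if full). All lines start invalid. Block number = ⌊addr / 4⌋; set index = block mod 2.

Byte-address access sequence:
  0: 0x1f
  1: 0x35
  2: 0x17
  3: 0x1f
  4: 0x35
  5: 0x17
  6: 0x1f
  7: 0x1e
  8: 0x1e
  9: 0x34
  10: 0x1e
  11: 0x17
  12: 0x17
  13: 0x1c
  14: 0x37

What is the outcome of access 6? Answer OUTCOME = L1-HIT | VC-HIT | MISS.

OUTCOME = VC-HIT

  [0] addr=0x1f blk=7 s=1: MISS | VC []
  [1] addr=0x35 blk=13 s=1: MISS | VC [7]
  [2] addr=0x17 blk=5 s=1: MISS | VC [7, 13]
  [3] addr=0x1f blk=7 s=1: VC-HIT | VC [5, 13]
  [4] addr=0x35 blk=13 s=1: VC-HIT | VC [5, 7]
  [5] addr=0x17 blk=5 s=1: VC-HIT | VC [13, 7]
  [6] addr=0x1f blk=7 s=1: VC-HIT | VC [13, 5]
  [7] addr=0x1e blk=7 s=1: L1-HIT | VC [13, 5]
  [8] addr=0x1e blk=7 s=1: L1-HIT | VC [13, 5]
  [9] addr=0x34 blk=13 s=1: VC-HIT | VC [7, 5]
  [10] addr=0x1e blk=7 s=1: VC-HIT | VC [13, 5]
  [11] addr=0x17 blk=5 s=1: VC-HIT | VC [13, 7]
  [12] addr=0x17 blk=5 s=1: L1-HIT | VC [13, 7]
  [13] addr=0x1c blk=7 s=1: VC-HIT | VC [13, 5]
  [14] addr=0x37 blk=13 s=1: VC-HIT | VC [7, 5]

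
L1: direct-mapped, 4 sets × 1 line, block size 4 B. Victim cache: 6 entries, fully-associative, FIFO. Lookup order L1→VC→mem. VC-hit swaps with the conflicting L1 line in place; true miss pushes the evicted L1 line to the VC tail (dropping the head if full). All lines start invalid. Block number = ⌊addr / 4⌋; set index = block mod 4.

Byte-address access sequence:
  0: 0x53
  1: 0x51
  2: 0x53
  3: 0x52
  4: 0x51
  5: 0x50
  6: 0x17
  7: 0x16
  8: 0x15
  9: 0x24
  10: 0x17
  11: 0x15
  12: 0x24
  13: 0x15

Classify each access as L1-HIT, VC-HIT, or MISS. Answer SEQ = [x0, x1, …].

#0 0x53→b20/s0 MISS; vc=[]
#1 0x51→b20/s0 L1-HIT; vc=[]
#2 0x53→b20/s0 L1-HIT; vc=[]
#3 0x52→b20/s0 L1-HIT; vc=[]
#4 0x51→b20/s0 L1-HIT; vc=[]
#5 0x50→b20/s0 L1-HIT; vc=[]
#6 0x17→b5/s1 MISS; vc=[]
#7 0x16→b5/s1 L1-HIT; vc=[]
#8 0x15→b5/s1 L1-HIT; vc=[]
#9 0x24→b9/s1 MISS; vc=[5]
#10 0x17→b5/s1 VC-HIT; vc=[9]
#11 0x15→b5/s1 L1-HIT; vc=[9]
#12 0x24→b9/s1 VC-HIT; vc=[5]
#13 0x15→b5/s1 VC-HIT; vc=[9]

SEQ = [MISS, L1-HIT, L1-HIT, L1-HIT, L1-HIT, L1-HIT, MISS, L1-HIT, L1-HIT, MISS, VC-HIT, L1-HIT, VC-HIT, VC-HIT]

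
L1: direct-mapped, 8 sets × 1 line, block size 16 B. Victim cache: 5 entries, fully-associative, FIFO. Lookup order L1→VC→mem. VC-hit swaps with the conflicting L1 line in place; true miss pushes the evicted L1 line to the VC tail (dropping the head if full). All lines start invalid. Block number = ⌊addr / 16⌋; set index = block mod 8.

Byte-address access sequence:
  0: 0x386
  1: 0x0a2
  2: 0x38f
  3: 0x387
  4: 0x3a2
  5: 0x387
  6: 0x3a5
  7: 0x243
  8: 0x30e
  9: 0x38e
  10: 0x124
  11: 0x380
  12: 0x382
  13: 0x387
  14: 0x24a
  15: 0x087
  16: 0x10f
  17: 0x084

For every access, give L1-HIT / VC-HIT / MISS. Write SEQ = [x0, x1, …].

#0 0x386→b56/s0 MISS; vc=[]
#1 0xa2→b10/s2 MISS; vc=[]
#2 0x38f→b56/s0 L1-HIT; vc=[]
#3 0x387→b56/s0 L1-HIT; vc=[]
#4 0x3a2→b58/s2 MISS; vc=[10]
#5 0x387→b56/s0 L1-HIT; vc=[10]
#6 0x3a5→b58/s2 L1-HIT; vc=[10]
#7 0x243→b36/s4 MISS; vc=[10]
#8 0x30e→b48/s0 MISS; vc=[10,56]
#9 0x38e→b56/s0 VC-HIT; vc=[10,48]
#10 0x124→b18/s2 MISS; vc=[10,48,58]
#11 0x380→b56/s0 L1-HIT; vc=[10,48,58]
#12 0x382→b56/s0 L1-HIT; vc=[10,48,58]
#13 0x387→b56/s0 L1-HIT; vc=[10,48,58]
#14 0x24a→b36/s4 L1-HIT; vc=[10,48,58]
#15 0x87→b8/s0 MISS; vc=[10,48,58,56]
#16 0x10f→b16/s0 MISS; vc=[10,48,58,56,8]
#17 0x84→b8/s0 VC-HIT; vc=[10,48,58,56,16]

SEQ = [MISS, MISS, L1-HIT, L1-HIT, MISS, L1-HIT, L1-HIT, MISS, MISS, VC-HIT, MISS, L1-HIT, L1-HIT, L1-HIT, L1-HIT, MISS, MISS, VC-HIT]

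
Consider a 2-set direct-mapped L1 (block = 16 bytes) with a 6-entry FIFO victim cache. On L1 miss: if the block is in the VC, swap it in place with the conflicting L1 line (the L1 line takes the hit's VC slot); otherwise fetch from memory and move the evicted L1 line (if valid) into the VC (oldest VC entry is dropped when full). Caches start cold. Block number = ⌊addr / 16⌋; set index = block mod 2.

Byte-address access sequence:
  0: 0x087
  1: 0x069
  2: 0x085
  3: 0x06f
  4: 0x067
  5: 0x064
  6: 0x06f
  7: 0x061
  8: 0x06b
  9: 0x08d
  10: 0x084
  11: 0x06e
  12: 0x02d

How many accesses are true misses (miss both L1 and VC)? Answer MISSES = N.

MISSES = 3

  [0] addr=0x87 blk=8 s=0: MISS | VC []
  [1] addr=0x69 blk=6 s=0: MISS | VC [8]
  [2] addr=0x85 blk=8 s=0: VC-HIT | VC [6]
  [3] addr=0x6f blk=6 s=0: VC-HIT | VC [8]
  [4] addr=0x67 blk=6 s=0: L1-HIT | VC [8]
  [5] addr=0x64 blk=6 s=0: L1-HIT | VC [8]
  [6] addr=0x6f blk=6 s=0: L1-HIT | VC [8]
  [7] addr=0x61 blk=6 s=0: L1-HIT | VC [8]
  [8] addr=0x6b blk=6 s=0: L1-HIT | VC [8]
  [9] addr=0x8d blk=8 s=0: VC-HIT | VC [6]
  [10] addr=0x84 blk=8 s=0: L1-HIT | VC [6]
  [11] addr=0x6e blk=6 s=0: VC-HIT | VC [8]
  [12] addr=0x2d blk=2 s=0: MISS | VC [8, 6]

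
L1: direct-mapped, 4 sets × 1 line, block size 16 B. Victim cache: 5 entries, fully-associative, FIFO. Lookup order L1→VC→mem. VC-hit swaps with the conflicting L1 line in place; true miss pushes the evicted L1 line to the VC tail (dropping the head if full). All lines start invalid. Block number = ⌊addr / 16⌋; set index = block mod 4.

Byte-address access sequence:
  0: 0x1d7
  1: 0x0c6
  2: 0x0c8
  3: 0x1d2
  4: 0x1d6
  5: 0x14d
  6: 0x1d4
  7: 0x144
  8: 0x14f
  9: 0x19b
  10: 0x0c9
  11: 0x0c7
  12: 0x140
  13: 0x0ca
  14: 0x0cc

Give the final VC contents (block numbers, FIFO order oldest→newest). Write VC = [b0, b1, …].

  [0] addr=0x1d7 blk=29 s=1: MISS | VC []
  [1] addr=0xc6 blk=12 s=0: MISS | VC []
  [2] addr=0xc8 blk=12 s=0: L1-HIT | VC []
  [3] addr=0x1d2 blk=29 s=1: L1-HIT | VC []
  [4] addr=0x1d6 blk=29 s=1: L1-HIT | VC []
  [5] addr=0x14d blk=20 s=0: MISS | VC [12]
  [6] addr=0x1d4 blk=29 s=1: L1-HIT | VC [12]
  [7] addr=0x144 blk=20 s=0: L1-HIT | VC [12]
  [8] addr=0x14f blk=20 s=0: L1-HIT | VC [12]
  [9] addr=0x19b blk=25 s=1: MISS | VC [12, 29]
  [10] addr=0xc9 blk=12 s=0: VC-HIT | VC [20, 29]
  [11] addr=0xc7 blk=12 s=0: L1-HIT | VC [20, 29]
  [12] addr=0x140 blk=20 s=0: VC-HIT | VC [12, 29]
  [13] addr=0xca blk=12 s=0: VC-HIT | VC [20, 29]
  [14] addr=0xcc blk=12 s=0: L1-HIT | VC [20, 29]

VC = [20, 29]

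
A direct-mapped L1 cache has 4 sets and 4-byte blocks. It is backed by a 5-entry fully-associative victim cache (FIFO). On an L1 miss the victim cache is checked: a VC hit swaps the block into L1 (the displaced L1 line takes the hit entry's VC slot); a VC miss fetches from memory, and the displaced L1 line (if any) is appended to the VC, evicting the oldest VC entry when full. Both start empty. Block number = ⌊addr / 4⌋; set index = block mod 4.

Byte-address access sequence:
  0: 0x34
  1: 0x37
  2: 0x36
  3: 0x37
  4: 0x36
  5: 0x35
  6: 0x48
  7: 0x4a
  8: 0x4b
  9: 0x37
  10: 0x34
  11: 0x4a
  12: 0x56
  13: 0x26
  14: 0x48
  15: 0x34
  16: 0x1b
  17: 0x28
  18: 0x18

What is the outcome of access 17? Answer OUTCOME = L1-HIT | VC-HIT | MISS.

OUTCOME = MISS

  [0] addr=0x34 blk=13 s=1: MISS | VC []
  [1] addr=0x37 blk=13 s=1: L1-HIT | VC []
  [2] addr=0x36 blk=13 s=1: L1-HIT | VC []
  [3] addr=0x37 blk=13 s=1: L1-HIT | VC []
  [4] addr=0x36 blk=13 s=1: L1-HIT | VC []
  [5] addr=0x35 blk=13 s=1: L1-HIT | VC []
  [6] addr=0x48 blk=18 s=2: MISS | VC []
  [7] addr=0x4a blk=18 s=2: L1-HIT | VC []
  [8] addr=0x4b blk=18 s=2: L1-HIT | VC []
  [9] addr=0x37 blk=13 s=1: L1-HIT | VC []
  [10] addr=0x34 blk=13 s=1: L1-HIT | VC []
  [11] addr=0x4a blk=18 s=2: L1-HIT | VC []
  [12] addr=0x56 blk=21 s=1: MISS | VC [13]
  [13] addr=0x26 blk=9 s=1: MISS | VC [13, 21]
  [14] addr=0x48 blk=18 s=2: L1-HIT | VC [13, 21]
  [15] addr=0x34 blk=13 s=1: VC-HIT | VC [9, 21]
  [16] addr=0x1b blk=6 s=2: MISS | VC [9, 21, 18]
  [17] addr=0x28 blk=10 s=2: MISS | VC [9, 21, 18, 6]
  [18] addr=0x18 blk=6 s=2: VC-HIT | VC [9, 21, 18, 10]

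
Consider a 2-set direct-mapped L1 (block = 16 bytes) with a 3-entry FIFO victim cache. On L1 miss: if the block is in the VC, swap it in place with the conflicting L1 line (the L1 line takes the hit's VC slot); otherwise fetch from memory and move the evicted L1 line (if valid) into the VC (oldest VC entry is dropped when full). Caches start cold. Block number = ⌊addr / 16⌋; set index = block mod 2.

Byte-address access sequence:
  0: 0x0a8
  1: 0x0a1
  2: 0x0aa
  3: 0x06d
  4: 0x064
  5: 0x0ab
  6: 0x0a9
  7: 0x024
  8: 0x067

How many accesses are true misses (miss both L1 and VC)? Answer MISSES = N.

MISSES = 3

  [0] addr=0xa8 blk=10 s=0: MISS | VC []
  [1] addr=0xa1 blk=10 s=0: L1-HIT | VC []
  [2] addr=0xaa blk=10 s=0: L1-HIT | VC []
  [3] addr=0x6d blk=6 s=0: MISS | VC [10]
  [4] addr=0x64 blk=6 s=0: L1-HIT | VC [10]
  [5] addr=0xab blk=10 s=0: VC-HIT | VC [6]
  [6] addr=0xa9 blk=10 s=0: L1-HIT | VC [6]
  [7] addr=0x24 blk=2 s=0: MISS | VC [6, 10]
  [8] addr=0x67 blk=6 s=0: VC-HIT | VC [2, 10]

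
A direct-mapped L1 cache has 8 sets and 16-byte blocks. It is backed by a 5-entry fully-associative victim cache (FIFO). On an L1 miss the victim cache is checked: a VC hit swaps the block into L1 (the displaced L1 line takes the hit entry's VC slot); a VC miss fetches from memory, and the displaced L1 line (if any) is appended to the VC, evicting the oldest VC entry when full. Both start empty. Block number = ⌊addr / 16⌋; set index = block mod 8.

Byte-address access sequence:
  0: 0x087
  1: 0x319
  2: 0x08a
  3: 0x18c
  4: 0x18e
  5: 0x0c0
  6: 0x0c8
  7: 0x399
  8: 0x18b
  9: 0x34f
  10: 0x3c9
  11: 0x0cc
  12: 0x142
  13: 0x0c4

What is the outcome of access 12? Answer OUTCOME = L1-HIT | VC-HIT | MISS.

0: 0x87 (blk 8, set 0) → MISS  vc=[]
1: 0x319 (blk 49, set 1) → MISS  vc=[]
2: 0x8a (blk 8, set 0) → L1-HIT  vc=[]
3: 0x18c (blk 24, set 0) → MISS  vc=[8]
4: 0x18e (blk 24, set 0) → L1-HIT  vc=[8]
5: 0xc0 (blk 12, set 4) → MISS  vc=[8]
6: 0xc8 (blk 12, set 4) → L1-HIT  vc=[8]
7: 0x399 (blk 57, set 1) → MISS  vc=[8, 49]
8: 0x18b (blk 24, set 0) → L1-HIT  vc=[8, 49]
9: 0x34f (blk 52, set 4) → MISS  vc=[8, 49, 12]
10: 0x3c9 (blk 60, set 4) → MISS  vc=[8, 49, 12, 52]
11: 0xcc (blk 12, set 4) → VC-HIT  vc=[8, 49, 60, 52]
12: 0x142 (blk 20, set 4) → MISS  vc=[8, 49, 60, 52, 12]
13: 0xc4 (blk 12, set 4) → VC-HIT  vc=[8, 49, 60, 52, 20]

OUTCOME = MISS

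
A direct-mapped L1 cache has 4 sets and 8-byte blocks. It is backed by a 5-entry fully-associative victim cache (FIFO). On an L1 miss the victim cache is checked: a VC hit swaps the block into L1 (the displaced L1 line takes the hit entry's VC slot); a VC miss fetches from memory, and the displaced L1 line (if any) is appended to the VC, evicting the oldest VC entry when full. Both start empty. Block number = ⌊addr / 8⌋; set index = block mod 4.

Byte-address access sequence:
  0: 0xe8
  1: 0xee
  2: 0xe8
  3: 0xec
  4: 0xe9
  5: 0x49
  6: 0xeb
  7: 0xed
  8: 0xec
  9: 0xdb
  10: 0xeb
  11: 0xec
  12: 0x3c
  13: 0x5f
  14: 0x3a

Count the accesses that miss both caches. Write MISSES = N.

MISSES = 5

#0 0xe8→b29/s1 MISS; vc=[]
#1 0xee→b29/s1 L1-HIT; vc=[]
#2 0xe8→b29/s1 L1-HIT; vc=[]
#3 0xec→b29/s1 L1-HIT; vc=[]
#4 0xe9→b29/s1 L1-HIT; vc=[]
#5 0x49→b9/s1 MISS; vc=[29]
#6 0xeb→b29/s1 VC-HIT; vc=[9]
#7 0xed→b29/s1 L1-HIT; vc=[9]
#8 0xec→b29/s1 L1-HIT; vc=[9]
#9 0xdb→b27/s3 MISS; vc=[9]
#10 0xeb→b29/s1 L1-HIT; vc=[9]
#11 0xec→b29/s1 L1-HIT; vc=[9]
#12 0x3c→b7/s3 MISS; vc=[9,27]
#13 0x5f→b11/s3 MISS; vc=[9,27,7]
#14 0x3a→b7/s3 VC-HIT; vc=[9,27,11]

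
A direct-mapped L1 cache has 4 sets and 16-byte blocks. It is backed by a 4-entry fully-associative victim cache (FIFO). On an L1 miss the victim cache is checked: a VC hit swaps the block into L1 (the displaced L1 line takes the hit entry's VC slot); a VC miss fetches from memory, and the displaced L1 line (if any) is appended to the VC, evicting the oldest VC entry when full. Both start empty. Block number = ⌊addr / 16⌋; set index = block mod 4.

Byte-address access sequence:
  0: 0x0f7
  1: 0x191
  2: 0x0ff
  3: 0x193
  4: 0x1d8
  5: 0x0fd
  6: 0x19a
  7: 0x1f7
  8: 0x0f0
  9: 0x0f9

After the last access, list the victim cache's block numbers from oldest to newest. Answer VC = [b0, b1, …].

VC = [29, 31]

#0 0xf7→b15/s3 MISS; vc=[]
#1 0x191→b25/s1 MISS; vc=[]
#2 0xff→b15/s3 L1-HIT; vc=[]
#3 0x193→b25/s1 L1-HIT; vc=[]
#4 0x1d8→b29/s1 MISS; vc=[25]
#5 0xfd→b15/s3 L1-HIT; vc=[25]
#6 0x19a→b25/s1 VC-HIT; vc=[29]
#7 0x1f7→b31/s3 MISS; vc=[29,15]
#8 0xf0→b15/s3 VC-HIT; vc=[29,31]
#9 0xf9→b15/s3 L1-HIT; vc=[29,31]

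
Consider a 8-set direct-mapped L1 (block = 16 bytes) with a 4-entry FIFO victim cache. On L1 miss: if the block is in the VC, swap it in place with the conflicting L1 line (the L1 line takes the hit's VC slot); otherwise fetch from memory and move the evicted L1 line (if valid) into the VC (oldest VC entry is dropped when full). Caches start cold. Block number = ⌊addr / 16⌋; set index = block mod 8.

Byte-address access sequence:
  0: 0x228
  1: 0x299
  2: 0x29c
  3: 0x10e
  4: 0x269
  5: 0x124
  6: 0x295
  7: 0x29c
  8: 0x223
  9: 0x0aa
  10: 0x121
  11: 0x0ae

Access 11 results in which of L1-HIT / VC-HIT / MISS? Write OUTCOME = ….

OUTCOME = VC-HIT

  [0] addr=0x228 blk=34 s=2: MISS | VC []
  [1] addr=0x299 blk=41 s=1: MISS | VC []
  [2] addr=0x29c blk=41 s=1: L1-HIT | VC []
  [3] addr=0x10e blk=16 s=0: MISS | VC []
  [4] addr=0x269 blk=38 s=6: MISS | VC []
  [5] addr=0x124 blk=18 s=2: MISS | VC [34]
  [6] addr=0x295 blk=41 s=1: L1-HIT | VC [34]
  [7] addr=0x29c blk=41 s=1: L1-HIT | VC [34]
  [8] addr=0x223 blk=34 s=2: VC-HIT | VC [18]
  [9] addr=0xaa blk=10 s=2: MISS | VC [18, 34]
  [10] addr=0x121 blk=18 s=2: VC-HIT | VC [10, 34]
  [11] addr=0xae blk=10 s=2: VC-HIT | VC [18, 34]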